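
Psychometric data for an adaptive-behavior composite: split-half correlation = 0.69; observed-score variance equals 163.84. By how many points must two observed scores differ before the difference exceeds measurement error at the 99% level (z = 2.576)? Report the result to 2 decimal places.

19.97

SD = √163.84 = 12.800
Full-length reliability (Spearman-Brown) = 2(0.69)/(1+0.69) ≈ 0.817
SEM = 12.800*√(1 − 0.817) ≈ 5.482
Standard error of the difference = 5.482·√2 ≈ 7.753
Minimum reliable difference = 2.576 * SE_diff ≈ 2.576 * 7.753 ≈ 19.971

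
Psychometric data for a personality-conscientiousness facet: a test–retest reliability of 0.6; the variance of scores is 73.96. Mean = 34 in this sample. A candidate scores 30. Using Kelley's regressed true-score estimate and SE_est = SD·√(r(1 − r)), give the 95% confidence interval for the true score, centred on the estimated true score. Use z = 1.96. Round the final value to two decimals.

σ = 73.96^(1/2) = 8.60000
Estimated true score = 0.60000*30 + (1 − 0.60000)*34 ≃ 31.60000
SE_est = 8.60000*√(0.60000*0.40000) ≃ 4.21312
95% CI: 31.60000 ± 8.25772 ≃ (23.34228, 39.85772)

[23.34, 39.86]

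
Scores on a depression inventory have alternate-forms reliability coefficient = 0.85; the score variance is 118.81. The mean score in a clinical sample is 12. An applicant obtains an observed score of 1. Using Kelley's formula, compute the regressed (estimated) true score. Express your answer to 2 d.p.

2.65

T̂ = 0.85000(1) + 0.15000(12) ≈ 2.65000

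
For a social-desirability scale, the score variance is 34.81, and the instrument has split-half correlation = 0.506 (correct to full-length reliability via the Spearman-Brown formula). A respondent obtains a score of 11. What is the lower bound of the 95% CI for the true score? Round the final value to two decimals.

4.38

SD = √34.81 = 5.9000
r_full = 2·0.506 / (1 + 0.506) ≃ 0.6720
SEM = 5.9000 × √(1 − 0.6720) = 5.9000 × √0.3280 ≃ 5.9000 × 0.5727 ≃ 3.3791
Margin = 1.96 × 3.3791 ≃ 6.6231
Lower limit = 11 − 6.6231 ≃ 4.3769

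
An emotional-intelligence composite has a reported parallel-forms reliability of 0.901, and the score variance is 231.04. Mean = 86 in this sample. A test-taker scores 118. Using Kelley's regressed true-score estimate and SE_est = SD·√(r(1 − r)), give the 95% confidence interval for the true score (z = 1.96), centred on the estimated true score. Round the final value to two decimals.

[105.93, 123.73]

SD = √231.04 ≈ 15.20000
Estimated true score = 0.90100*118 + (1 − 0.90100)*86 ≈ 114.83200
SE_est = 15.20000*√(0.90100*0.09900) ≈ 4.53966
CI = 114.83200 ± 1.96 * 4.53966 → [105.93426, 123.72974]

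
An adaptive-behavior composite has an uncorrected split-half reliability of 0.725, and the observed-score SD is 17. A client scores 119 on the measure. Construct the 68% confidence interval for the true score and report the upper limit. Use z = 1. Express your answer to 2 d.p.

r_full = 2·0.725 / (1 + 0.725) ≈ 0.841
The standard error of measurement is 17.000·√(1 − 0.841) ≈ 17.000·0.399 ≈ 6.788.
Margin = 1 · 6.788 ≈ 6.788
Upper bound: 119 + 6.788 = 125.788

125.79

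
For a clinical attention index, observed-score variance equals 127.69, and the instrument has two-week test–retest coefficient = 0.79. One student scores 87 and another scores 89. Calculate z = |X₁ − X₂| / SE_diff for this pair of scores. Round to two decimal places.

0.27

σ = 127.69^(1/2) = 11.3000
SEM = 11.3000 × √(1 − 0.7900) = 11.3000 × √0.2100 ≈ 11.3000 × 0.4583 ≈ 5.1783
Standard error of the difference = 5.1783·√2 ≈ 7.3232
z = 2 / 7.3232 ≈ 0.2731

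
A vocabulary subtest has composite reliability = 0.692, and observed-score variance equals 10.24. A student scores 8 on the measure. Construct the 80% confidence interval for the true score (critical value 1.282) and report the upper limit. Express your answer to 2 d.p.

SD = √10.24 ≈ 3.2000
SEM = 3.2000 * √(1 − 0.6920) = 3.2000 * √0.3080 ≈ 3.2000 * 0.5550 ≈ 1.7759
1.282 * SEM ≈ 2.2767
Upper bound: 8 + 2.2767 = 10.2767

10.28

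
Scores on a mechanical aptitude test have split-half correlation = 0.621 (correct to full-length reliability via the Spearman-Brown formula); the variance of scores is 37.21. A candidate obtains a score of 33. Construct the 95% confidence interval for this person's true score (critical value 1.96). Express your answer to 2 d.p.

[27.22, 38.78]

SD = √37.21 ≈ 6.100
Full-length reliability (Spearman-Brown) = 2(0.621)/(1+0.621) ≈ 0.766
The standard error of measurement is 6.100·√(1 − 0.766) ≈ 6.100·0.484 ≈ 2.950.
Half-width = 1.96·2.950 ≈ 5.781
95% CI: 33 ± 5.781 = [27.219, 38.781]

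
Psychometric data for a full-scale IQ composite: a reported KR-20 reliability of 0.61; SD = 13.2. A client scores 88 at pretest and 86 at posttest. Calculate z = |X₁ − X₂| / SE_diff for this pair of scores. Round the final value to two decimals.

SEM = 13.20000*√(1 − 0.61000) ≈ 8.24340
SE_diff = √2 * SEM ≈ 11.65792
z = 2 / 11.65792 ≈ 0.17156

0.17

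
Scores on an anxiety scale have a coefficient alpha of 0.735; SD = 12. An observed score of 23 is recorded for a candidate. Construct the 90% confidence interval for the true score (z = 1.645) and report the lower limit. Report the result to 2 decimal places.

12.84

SEM = 12.0000 · √(1 − 0.7350) = 12.0000 · √0.2650 ≃ 12.0000 · 0.5148 ≃ 6.1774
Margin = 1.645 · 6.1774 ≃ 10.1618
Lower limit = 23 − 10.1618 ≃ 12.8382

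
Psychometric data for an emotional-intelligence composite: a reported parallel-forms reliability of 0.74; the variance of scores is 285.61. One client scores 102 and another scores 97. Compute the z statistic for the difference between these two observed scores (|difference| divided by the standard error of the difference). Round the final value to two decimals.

SD = √285.61 = 16.900
SEM = 16.900 × √(1 − 0.740) = 16.900 × √0.260 ≃ 16.900 × 0.510 ≃ 8.617
SE_diff = SEM × √2 ≃ 8.617 × 1.414 ≃ 12.187
z = 5 / 12.187 ≃ 0.410

0.41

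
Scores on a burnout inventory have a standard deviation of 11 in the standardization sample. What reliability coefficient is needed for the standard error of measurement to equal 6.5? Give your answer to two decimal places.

0.65

Required reliability = 1 − (SEM/SD)² = 1 − 0.349 ≈ 0.651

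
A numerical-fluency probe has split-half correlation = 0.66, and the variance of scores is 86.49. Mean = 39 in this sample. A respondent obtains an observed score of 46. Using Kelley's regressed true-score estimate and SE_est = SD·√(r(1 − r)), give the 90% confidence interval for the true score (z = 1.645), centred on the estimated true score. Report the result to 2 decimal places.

SD = √86.49 = 9.3000
Spearman-Brown: r = 2(0.66) / (1 + 0.66) = 1.3200 / 1.6600 ≈ 0.7952
T̂ = r·X + (1 − r)·M = 0.7952·46 + 0.2048·39 ≈ 36.5783 + 7.9880 ≈ 44.5663
SE_est = SD · √(r(1 − r)) = 9.3000 · √0.1629 ≈ 9.3000 · 0.4036 ≈ 3.7532
CI = 44.5663 ± 1.645 · 3.7532 → [38.3923, 50.7403]

[38.39, 50.74]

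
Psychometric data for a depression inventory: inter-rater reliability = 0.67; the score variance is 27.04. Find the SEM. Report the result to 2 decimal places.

2.99

SD = √27.04 = 5.2000
The standard error of measurement is 5.2000*√(1 − 0.6700) ≈ 5.2000*0.5745 ≈ 2.9872.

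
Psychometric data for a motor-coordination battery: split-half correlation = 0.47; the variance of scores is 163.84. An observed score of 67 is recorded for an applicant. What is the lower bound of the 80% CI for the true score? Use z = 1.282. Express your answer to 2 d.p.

σ = 163.84^(1/2) = 12.8000
r_full = 2·0.47 / (1 + 0.47) ≈ 0.6395
SEM = 12.8000 · √(1 − 0.6395) = 12.8000 · √0.3605 ≈ 12.8000 · 0.6005 ≈ 7.6858
1.282 · SEM ≈ 9.8532
Lower bound: 67 − 9.8532 = 57.1468

57.15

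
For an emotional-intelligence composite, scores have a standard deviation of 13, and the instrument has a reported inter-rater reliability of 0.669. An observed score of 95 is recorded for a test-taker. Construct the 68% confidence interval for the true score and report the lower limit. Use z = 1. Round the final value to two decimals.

SEM = 13.000 * √(1 − 0.669) = 13.000 * √0.331 ≈ 13.000 * 0.575 ≈ 7.479
1 * SEM ≈ 7.479
Lower bound: 95 − 7.479 = 87.521

87.52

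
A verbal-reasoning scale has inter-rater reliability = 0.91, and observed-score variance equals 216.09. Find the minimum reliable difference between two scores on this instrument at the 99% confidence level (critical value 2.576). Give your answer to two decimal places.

16.07

σ = 216.09^(1/2) = 14.7000
The standard error of measurement is 14.7000×√(1 − 0.9100) ≈ 14.7000×0.3000 ≈ 4.4100.
Standard error of the difference = 4.4100·√2 ≈ 6.2367
Minimum reliable difference = 2.576 × SE_diff ≈ 2.576 × 6.2367 ≈ 16.0657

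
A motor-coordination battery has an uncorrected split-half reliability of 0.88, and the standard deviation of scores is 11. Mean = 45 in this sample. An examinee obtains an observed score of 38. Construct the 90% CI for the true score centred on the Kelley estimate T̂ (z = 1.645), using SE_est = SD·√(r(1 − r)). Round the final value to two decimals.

r_full = 2·0.88 / (1 + 0.88) ≃ 0.936
T̂ = r·X + (1 − r)·M = 0.936×38 + 0.064×45 ≃ 35.574 + 2.872 ≃ 38.447
SE_est = 11.000×√(0.936×0.064) ≃ 2.689
90% CI: 38.447 ± 4.423 ≃ (34.023, 42.870)

[34.02, 42.87]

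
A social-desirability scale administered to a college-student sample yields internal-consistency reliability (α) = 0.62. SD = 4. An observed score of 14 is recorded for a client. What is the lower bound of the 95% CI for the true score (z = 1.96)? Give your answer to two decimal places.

9.17

The standard error of measurement is 4.00000·√(1 − 0.62000) ≈ 4.00000·0.61644 ≈ 2.46577.
Margin = 1.96 · 2.46577 ≈ 4.83290
Lower limit = 14 − 4.83290 ≈ 9.16710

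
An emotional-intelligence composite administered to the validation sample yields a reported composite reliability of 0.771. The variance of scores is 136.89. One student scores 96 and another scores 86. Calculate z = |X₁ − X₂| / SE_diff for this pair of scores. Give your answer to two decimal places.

1.26

SD = √136.89 ≈ 11.700
The standard error of measurement is 11.700*√(1 − 0.771) ≈ 11.700*0.479 ≈ 5.599.
SE_diff = √2 * SEM ≈ 7.918
z = 10 / 7.918 ≈ 1.263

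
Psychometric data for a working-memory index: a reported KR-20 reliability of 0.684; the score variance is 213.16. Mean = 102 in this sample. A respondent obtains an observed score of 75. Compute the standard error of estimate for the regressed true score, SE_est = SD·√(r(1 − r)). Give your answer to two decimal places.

SD = √213.16 ≈ 14.6000
SE_est = 14.6000·√(0.6840·0.3160) ≈ 6.7877

6.79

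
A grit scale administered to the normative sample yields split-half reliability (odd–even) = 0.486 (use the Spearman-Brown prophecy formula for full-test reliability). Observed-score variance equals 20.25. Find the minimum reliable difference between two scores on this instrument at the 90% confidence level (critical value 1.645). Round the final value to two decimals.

6.16

SD = √20.25 = 4.500
r_full = 2·0.486 / (1 + 0.486) ≈ 0.654
SEM = 4.500·√(1 − 0.654) ≈ 2.647
SE_diff = SEM · √2 ≈ 2.647 · 1.414 ≈ 3.743
Minimum reliable difference = 1.645 · SE_diff ≈ 1.645 · 3.743 ≈ 6.157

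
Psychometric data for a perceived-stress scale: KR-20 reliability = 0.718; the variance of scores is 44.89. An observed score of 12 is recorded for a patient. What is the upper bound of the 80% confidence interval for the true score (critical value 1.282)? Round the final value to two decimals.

SD = √44.89 ≃ 6.700
SEM = 6.700*√(1 − 0.718) ≃ 3.558
1.282 * SEM ≃ 4.561
Upper limit = 12 + 4.561 ≃ 16.561

16.56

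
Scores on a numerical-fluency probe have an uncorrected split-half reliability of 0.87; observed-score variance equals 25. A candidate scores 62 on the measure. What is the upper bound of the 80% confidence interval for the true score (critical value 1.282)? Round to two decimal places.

SD = √25 ≈ 5.0000
Full-length reliability (Spearman-Brown) = 2(0.87)/(1+0.87) ≈ 0.9305
SEM = 5.0000 · √(1 − 0.9305) = 5.0000 · √0.0695 ≈ 5.0000 · 0.2637 ≈ 1.3183
1.282 · SEM ≈ 1.6901
Upper bound: 62 + 1.6901 = 63.6901

63.69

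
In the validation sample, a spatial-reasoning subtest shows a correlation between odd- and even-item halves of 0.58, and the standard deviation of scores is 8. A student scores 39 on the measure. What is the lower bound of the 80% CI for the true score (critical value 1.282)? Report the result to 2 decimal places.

Full-length reliability (Spearman-Brown) = 2(0.58)/(1+0.58) ≃ 0.734
SEM = 8.000*√(1 − 0.734) ≃ 4.125
1.282 * SEM ≃ 5.288
Lower limit = 39 − 5.288 ≃ 33.712

33.71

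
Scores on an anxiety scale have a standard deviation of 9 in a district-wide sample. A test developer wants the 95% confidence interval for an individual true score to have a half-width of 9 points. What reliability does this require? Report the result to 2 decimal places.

SEM needed = half-width / z = 9/1.96 ≈ 4.592
r = 1 − (4.592/9)² ≈ 1 − 0.260 ≈ 0.740

0.74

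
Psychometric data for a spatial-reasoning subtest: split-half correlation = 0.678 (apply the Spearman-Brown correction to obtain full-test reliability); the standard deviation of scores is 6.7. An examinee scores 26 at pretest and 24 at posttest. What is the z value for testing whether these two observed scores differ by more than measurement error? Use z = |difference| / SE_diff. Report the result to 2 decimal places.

r_full = 2·0.678 / (1 + 0.678) ≈ 0.8081
The standard error of measurement is 6.7000×√(1 − 0.8081) ≈ 6.7000×0.4381 ≈ 2.9350.
Standard error of the difference = 2.9350·√2 ≈ 4.1507
z = 2 / 4.1507 ≈ 0.4818

0.48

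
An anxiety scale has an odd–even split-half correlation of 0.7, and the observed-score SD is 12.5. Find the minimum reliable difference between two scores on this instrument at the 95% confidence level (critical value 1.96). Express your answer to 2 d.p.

14.56

Spearman-Brown: r = 2(0.7) / (1 + 0.7) = 1.400 / 1.700 ≈ 0.824
SEM = 12.500 · √(1 − 0.824) = 12.500 · √0.176 ≈ 12.500 · 0.420 ≈ 5.251
SE_diff = SEM · √2 ≈ 5.251 · 1.414 ≈ 7.426
Smallest detectable difference = 1.96·7.426 ≈ 14.555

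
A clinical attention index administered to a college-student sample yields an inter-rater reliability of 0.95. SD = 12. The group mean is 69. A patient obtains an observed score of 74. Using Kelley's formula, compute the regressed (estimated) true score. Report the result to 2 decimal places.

73.75

Estimated true score = 0.95000*74 + (1 − 0.95000)*69 ≈ 73.75000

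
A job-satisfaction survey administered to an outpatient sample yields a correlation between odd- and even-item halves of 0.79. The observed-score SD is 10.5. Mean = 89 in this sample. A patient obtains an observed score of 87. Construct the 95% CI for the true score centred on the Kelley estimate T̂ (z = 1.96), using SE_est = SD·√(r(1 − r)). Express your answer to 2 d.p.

[80.61, 93.86]

Full-length reliability (Spearman-Brown) = 2(0.79)/(1+0.79) ≈ 0.8827
T̂ = r·X + (1 − r)·M = 0.8827*87 + 0.1173*89 ≈ 76.7933 + 10.4413 ≈ 87.2346
SE_est = SD * √(r(1 − r)) = 10.5000 * √0.1036 ≈ 10.5000 * 0.3218 ≈ 3.3789
95% CI: 87.2346 ± 6.6226 ≈ (80.6120, 93.8573)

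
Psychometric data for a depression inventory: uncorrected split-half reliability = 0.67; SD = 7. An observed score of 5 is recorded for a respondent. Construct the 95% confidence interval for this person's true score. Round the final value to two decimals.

[-1.10, 11.10]

Spearman-Brown: r = 2(0.67) / (1 + 0.67) = 1.340 / 1.670 ≃ 0.802
SEM = 7.000 * √(1 − 0.802) = 7.000 * √0.198 ≃ 7.000 * 0.445 ≃ 3.112
Half-width = 1.96*3.112 ≃ 6.099
95% CI: 5 ± 6.099 = [-1.099, 11.099]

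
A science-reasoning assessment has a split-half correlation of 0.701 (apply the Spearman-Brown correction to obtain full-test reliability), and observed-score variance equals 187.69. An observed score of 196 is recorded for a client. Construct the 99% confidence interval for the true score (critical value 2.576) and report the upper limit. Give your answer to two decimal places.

210.80

SD = √187.69 ≃ 13.700
Spearman-Brown: r = 2(0.701) / (1 + 0.701) = 1.402 / 1.701 ≃ 0.824
The standard error of measurement is 13.700·√(1 − 0.824) ≃ 13.700·0.419 ≃ 5.744.
Margin = 2.576 · 5.744 ≃ 14.796
Upper bound: 196 + 14.796 = 210.796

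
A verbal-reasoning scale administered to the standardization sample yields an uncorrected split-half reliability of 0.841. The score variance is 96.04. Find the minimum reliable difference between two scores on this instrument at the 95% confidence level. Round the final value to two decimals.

σ = 96.04^(1/2) = 9.800
r_full = 2·0.841 / (1 + 0.841) ≈ 0.914
SEM = 9.800 · √(1 − 0.914) = 9.800 · √0.086 ≈ 9.800 · 0.294 ≈ 2.880
SE_diff = √2 · SEM ≈ 4.073
Minimum reliable difference = 1.96 · SE_diff ≈ 1.96 · 4.073 ≈ 7.983

7.98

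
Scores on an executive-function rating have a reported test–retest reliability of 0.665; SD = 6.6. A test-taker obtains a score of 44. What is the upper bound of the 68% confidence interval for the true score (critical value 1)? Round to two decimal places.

47.82

SEM = 6.60000*√(1 − 0.66500) ≃ 3.82003
Margin = 1 * 3.82003 ≃ 3.82003
Upper bound: 44 + 3.82003 = 47.82003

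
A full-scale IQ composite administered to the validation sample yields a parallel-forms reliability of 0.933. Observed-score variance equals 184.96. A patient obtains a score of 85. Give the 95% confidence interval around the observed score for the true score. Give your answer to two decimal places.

[78.10, 91.90]

SD = √184.96 ≈ 13.600
The standard error of measurement is 13.600*√(1 − 0.933) ≈ 13.600*0.259 ≈ 3.520.
Margin = 1.96 * 3.520 ≈ 6.900
95% CI: 85 ± 6.900 = [78.100, 91.900]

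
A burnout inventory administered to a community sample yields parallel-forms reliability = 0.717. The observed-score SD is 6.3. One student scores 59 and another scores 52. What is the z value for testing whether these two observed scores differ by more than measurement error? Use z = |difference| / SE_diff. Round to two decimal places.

1.48

SEM = 6.3000 × √(1 − 0.7170) = 6.3000 × √0.2830 ≈ 6.3000 × 0.5320 ≈ 3.3515
Standard error of the difference = 3.3515·√2 ≈ 4.7397
z = |59 − 52| / 4.7397 = 7 / 4.7397 ≈ 1.4769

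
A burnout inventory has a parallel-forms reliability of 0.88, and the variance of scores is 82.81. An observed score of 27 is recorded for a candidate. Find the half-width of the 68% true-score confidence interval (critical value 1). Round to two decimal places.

σ = 82.81^(1/2) = 9.100
SEM = 9.100 × √(1 − 0.880) = 9.100 × √0.120 ≈ 9.100 × 0.346 ≈ 3.152
1 × SEM ≈ 3.152

3.15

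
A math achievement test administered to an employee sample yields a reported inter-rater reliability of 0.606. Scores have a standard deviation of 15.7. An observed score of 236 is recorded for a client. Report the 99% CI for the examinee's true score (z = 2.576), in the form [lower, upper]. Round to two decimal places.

[210.61, 261.39]

SEM = 15.70000 × √(1 − 0.60600) = 15.70000 × √0.39400 ≃ 15.70000 × 0.62769 ≃ 9.85480
2.576 × SEM ≃ 25.38596
Interval: (210.61404, 261.38596)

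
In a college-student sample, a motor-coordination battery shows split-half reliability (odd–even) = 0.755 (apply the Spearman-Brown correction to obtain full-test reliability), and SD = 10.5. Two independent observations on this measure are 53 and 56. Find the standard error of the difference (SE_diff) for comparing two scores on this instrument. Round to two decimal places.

Full-length reliability (Spearman-Brown) = 2(0.755)/(1+0.755) ≈ 0.860
SEM = 10.500 · √(1 − 0.860) = 10.500 · √0.140 ≈ 10.500 · 0.374 ≈ 3.923
Standard error of the difference = 3.923·√2 ≈ 5.548

5.55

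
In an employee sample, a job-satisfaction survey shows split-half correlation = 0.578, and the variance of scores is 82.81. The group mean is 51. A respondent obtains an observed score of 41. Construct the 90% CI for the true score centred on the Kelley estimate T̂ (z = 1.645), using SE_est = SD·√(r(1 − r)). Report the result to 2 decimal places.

[37.05, 50.30]

SD = √82.81 ≈ 9.1000
r_full = 2·0.578 / (1 + 0.578) ≈ 0.7326
Estimated true score = 0.7326×41 + (1 − 0.7326)×51 ≈ 43.6743
SE_est = 9.1000×√(0.7326×0.2674) ≈ 4.0278
90% CI: 43.6743 ± 6.6258 ≈ (37.0485, 50.3000)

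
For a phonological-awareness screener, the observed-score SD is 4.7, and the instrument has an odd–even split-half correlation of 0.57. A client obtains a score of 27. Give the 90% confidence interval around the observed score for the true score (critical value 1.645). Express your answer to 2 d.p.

[22.95, 31.05]

Full-length reliability (Spearman-Brown) = 2(0.57)/(1+0.57) ≃ 0.7261
SEM = 4.7000 * √(1 − 0.7261) = 4.7000 * √0.2739 ≃ 4.7000 * 0.5233 ≃ 2.4597
Margin = 1.645 * 2.4597 ≃ 4.0462
Interval: (22.9538, 31.0462)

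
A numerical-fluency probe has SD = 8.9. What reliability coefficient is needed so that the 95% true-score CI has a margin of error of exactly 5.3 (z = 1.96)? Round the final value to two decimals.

SEM needed = half-width / z = 5.3/1.96 ≈ 2.704
Required reliability = 1 − (SEM/SD)² = 1 − 0.092 ≈ 0.908

0.91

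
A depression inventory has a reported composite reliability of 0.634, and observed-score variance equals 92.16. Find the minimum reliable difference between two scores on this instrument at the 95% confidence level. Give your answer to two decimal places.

16.10

SD = √92.16 = 9.600
SEM = 9.600 × √(1 − 0.634) = 9.600 × √0.366 ≈ 9.600 × 0.605 ≈ 5.808
SE_diff = SEM × √2 ≈ 5.808 × 1.414 ≈ 8.213
Smallest detectable difference = 1.96×8.213 ≈ 16.098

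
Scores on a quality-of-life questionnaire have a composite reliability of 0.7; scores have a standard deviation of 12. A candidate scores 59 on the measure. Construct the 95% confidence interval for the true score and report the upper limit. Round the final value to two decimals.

71.88

SEM = 12.000 · √(1 − 0.700) = 12.000 · √0.300 ≈ 12.000 · 0.548 ≈ 6.573
Margin = 1.96 · 6.573 ≈ 12.882
Upper limit = 59 + 12.882 ≈ 71.882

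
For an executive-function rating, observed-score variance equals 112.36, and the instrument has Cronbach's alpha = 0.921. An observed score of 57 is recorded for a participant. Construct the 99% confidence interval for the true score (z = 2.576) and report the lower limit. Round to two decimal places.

σ = 112.36^(1/2) = 10.60000
The standard error of measurement is 10.60000·√(1 − 0.92100) ≈ 10.60000·0.28107 ≈ 2.97934.
Half-width = 2.576·2.97934 ≈ 7.67477
Lower bound: 57 − 7.67477 = 49.32523

49.33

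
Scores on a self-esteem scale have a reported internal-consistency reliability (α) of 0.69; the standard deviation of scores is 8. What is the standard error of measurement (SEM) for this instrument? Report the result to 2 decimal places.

SEM = 8.000*√(1 − 0.690) ≈ 4.454

4.45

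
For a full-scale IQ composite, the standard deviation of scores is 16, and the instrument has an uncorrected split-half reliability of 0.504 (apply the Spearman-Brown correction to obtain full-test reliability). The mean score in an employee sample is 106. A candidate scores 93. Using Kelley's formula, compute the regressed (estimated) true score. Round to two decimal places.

97.29

r_full = 2·0.504 / (1 + 0.504) ≃ 0.6702
Estimated true score = 0.6702×93 + (1 − 0.6702)×106 ≃ 97.2872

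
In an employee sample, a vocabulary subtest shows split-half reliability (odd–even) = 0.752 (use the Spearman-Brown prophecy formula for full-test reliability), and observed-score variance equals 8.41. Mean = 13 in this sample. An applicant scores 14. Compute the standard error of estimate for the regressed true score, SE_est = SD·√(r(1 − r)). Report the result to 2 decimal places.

1.01

σ = 8.41^(1/2) = 2.900
Spearman-Brown: r = 2(0.752) / (1 + 0.752) = 1.504 / 1.752 ≈ 0.858
SE_est = 2.900·√[r(1 − r)] ≈ 1.011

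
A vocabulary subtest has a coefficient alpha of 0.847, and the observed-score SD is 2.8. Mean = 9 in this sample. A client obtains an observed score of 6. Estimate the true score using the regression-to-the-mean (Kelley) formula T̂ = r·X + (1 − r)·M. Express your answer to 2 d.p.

T̂ = 0.847(6) + 0.153(9) ≈ 6.459

6.46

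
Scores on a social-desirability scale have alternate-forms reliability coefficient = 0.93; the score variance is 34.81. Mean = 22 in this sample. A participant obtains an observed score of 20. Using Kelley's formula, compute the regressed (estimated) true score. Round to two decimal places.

T̂ = 0.930(20) + 0.070(22) ≃ 20.140

20.14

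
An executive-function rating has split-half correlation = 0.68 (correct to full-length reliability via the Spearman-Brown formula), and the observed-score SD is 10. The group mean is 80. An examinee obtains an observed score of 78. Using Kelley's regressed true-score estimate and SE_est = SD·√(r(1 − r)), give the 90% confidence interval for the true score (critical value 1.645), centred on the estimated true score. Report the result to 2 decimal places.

[71.92, 84.84]

Full-length reliability (Spearman-Brown) = 2(0.68)/(1+0.68) ≃ 0.80952
T̂ = r·X + (1 − r)·M = 0.80952×78 + 0.19048×80 ≃ 63.14286 + 15.23810 ≃ 78.38095
SE_est = SD × √(r(1 − r)) = 10.00000 × √0.15420 ≃ 10.00000 × 0.39268 ≃ 3.92677
CI = 78.38095 ± 1.645 × 3.92677 → [71.92142, 84.84048]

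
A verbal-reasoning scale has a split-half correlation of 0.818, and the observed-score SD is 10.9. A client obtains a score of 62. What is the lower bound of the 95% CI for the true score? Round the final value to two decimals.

r_full = 2·0.818 / (1 + 0.818) ≃ 0.900
SEM = 10.900·√(1 − 0.900) ≃ 3.449
Half-width = 1.96·3.449 ≃ 6.760
Lower bound: 62 − 6.760 = 55.240

55.24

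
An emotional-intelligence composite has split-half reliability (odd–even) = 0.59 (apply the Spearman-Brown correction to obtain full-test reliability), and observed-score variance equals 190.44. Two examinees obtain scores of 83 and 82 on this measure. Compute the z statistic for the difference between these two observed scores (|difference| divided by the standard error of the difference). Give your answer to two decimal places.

σ = 190.44^(1/2) = 13.80000
Spearman-Brown: r = 2(0.59) / (1 + 0.59) = 1.18000 / 1.59000 ≈ 0.74214
SEM = 13.80000 * √(1 − 0.74214) = 13.80000 * √0.25786 ≈ 13.80000 * 0.50780 ≈ 7.00765
Standard error of the difference = 7.00765·√2 ≈ 9.91031
z = |83 − 82| / 9.91031 = 1 / 9.91031 ≈ 0.10090

0.10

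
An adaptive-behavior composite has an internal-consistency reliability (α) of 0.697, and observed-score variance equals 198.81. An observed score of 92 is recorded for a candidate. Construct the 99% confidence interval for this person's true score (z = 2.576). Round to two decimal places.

σ = 198.81^(1/2) = 14.100
SEM = 14.100*√(1 − 0.697) ≈ 7.761
Margin = 2.576 * 7.761 ≈ 19.993
99% CI: 92 ± 19.993 = [72.007, 111.993]

[72.01, 111.99]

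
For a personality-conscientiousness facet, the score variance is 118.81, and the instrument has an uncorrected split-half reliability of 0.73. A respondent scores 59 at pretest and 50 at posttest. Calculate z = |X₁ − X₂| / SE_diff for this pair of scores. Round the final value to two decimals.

SD = √118.81 = 10.9000
Full-length reliability (Spearman-Brown) = 2(0.73)/(1+0.73) ≈ 0.8439
SEM = 10.9000*√(1 − 0.8439) ≈ 4.3061
SE_diff = √2 * SEM ≈ 6.0898
z = |59 − 50| / 6.0898 = 9 / 6.0898 ≈ 1.4779

1.48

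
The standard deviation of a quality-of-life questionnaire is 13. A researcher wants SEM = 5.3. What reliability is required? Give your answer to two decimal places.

r = 1 − (SEM / SD)² = 1 − (5.3000 / 13)² ≈ 1 − 0.1662 ≈ 0.8338

0.83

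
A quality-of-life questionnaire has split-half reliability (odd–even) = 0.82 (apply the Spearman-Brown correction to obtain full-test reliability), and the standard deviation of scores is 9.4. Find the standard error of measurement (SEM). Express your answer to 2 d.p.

2.96

r_full = 2·0.82 / (1 + 0.82) ≈ 0.901
The standard error of measurement is 9.400×√(1 − 0.901) ≈ 9.400×0.314 ≈ 2.956.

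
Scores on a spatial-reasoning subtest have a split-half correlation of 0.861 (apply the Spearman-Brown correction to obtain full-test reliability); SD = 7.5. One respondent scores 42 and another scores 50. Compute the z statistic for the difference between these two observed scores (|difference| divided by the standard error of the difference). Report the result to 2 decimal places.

2.76

r_full = 2·0.861 / (1 + 0.861) ≈ 0.9253
SEM = 7.5000 × √(1 − 0.9253) = 7.5000 × √0.0747 ≈ 7.5000 × 0.2733 ≈ 2.0497
SE_diff = √2 × SEM ≈ 2.8987
z = 8 / 2.8987 ≈ 2.7598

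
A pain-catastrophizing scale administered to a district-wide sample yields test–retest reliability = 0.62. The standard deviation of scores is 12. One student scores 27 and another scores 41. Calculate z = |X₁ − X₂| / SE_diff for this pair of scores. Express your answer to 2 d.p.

The standard error of measurement is 12.00000*√(1 − 0.62000) ≈ 12.00000*0.61644 ≈ 7.39730.
SE_diff = √2 * SEM ≈ 10.46136
z = |27 − 41| / 10.46136 = 14 / 10.46136 ≈ 1.33826

1.34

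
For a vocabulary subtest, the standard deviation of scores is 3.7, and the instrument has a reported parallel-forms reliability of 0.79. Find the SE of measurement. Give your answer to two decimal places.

SEM = 3.7000 * √(1 − 0.7900) = 3.7000 * √0.2100 ≃ 3.7000 * 0.4583 ≃ 1.6956

1.70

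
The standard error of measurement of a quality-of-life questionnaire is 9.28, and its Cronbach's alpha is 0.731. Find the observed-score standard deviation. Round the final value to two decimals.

SD = SEM / √(1 − r) = 9.28 / √0.269 ≈ 9.28 / 0.519 ≈ 17.893

17.89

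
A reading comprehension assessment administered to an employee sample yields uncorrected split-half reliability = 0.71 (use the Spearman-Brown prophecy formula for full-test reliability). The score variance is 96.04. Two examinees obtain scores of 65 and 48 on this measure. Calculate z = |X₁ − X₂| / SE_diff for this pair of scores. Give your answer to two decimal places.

2.98

SD = √96.04 = 9.8000
Full-length reliability (Spearman-Brown) = 2(0.71)/(1+0.71) ≈ 0.8304
SEM = 9.8000*√(1 − 0.8304) ≈ 4.0358
SE_diff = √2 * SEM ≈ 5.7074
z = |65 − 48| / 5.7074 = 17 / 5.7074 ≈ 2.9786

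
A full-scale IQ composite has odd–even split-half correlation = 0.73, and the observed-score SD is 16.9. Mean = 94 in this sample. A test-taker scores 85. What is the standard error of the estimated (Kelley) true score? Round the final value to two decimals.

6.13

Spearman-Brown: r = 2(0.73) / (1 + 0.73) = 1.460 / 1.730 ≈ 0.844
SE_est = 16.900·√[r(1 − r)] ≈ 6.133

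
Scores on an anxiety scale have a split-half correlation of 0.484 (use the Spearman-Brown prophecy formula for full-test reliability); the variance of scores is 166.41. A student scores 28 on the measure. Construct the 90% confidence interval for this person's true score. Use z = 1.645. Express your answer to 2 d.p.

SD = √166.41 = 12.900
Full-length reliability (Spearman-Brown) = 2(0.484)/(1+0.484) ≃ 0.652
The standard error of measurement is 12.900·√(1 − 0.652) ≃ 12.900·0.590 ≃ 7.607.
Margin = 1.645 · 7.607 ≃ 12.513
Interval: (15.487, 40.513)

[15.49, 40.51]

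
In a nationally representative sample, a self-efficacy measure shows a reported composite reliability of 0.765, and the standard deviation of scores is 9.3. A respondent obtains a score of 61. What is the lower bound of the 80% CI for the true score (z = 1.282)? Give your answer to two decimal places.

The standard error of measurement is 9.3000*√(1 − 0.7650) ≈ 9.3000*0.4848 ≈ 4.5083.
1.282 * SEM ≈ 5.7797
Lower limit = 61 − 5.7797 ≈ 55.2203

55.22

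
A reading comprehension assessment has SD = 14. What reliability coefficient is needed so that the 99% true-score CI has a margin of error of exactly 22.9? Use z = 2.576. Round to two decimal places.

0.60

Required SEM = 22.9 / 2.576 ≈ 8.88975
Required reliability = 1 − (SEM/SD)² = 1 − 0.40320 ≈ 0.59680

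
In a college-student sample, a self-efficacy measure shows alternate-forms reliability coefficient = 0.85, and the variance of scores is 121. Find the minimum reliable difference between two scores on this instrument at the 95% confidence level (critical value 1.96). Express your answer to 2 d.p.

SD = √121 = 11.0000
The standard error of measurement is 11.0000×√(1 − 0.8500) ≈ 11.0000×0.3873 ≈ 4.2603.
SE_diff = SEM × √2 ≈ 4.2603 × 1.4142 ≈ 6.0249
Minimum reliable difference = 1.96 × SE_diff ≈ 1.96 × 6.0249 ≈ 11.8089

11.81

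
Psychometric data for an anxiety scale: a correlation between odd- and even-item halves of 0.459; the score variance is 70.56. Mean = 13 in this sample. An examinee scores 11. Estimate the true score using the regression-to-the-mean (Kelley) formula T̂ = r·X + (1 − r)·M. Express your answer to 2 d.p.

11.74

Full-length reliability (Spearman-Brown) = 2(0.459)/(1+0.459) ≃ 0.6292
Estimated true score = 0.6292*11 + (1 − 0.6292)*13 ≃ 11.7416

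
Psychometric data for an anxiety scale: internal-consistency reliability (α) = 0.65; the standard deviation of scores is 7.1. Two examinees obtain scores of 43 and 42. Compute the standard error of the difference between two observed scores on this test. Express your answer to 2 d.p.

SEM = 7.1000×√(1 − 0.6500) ≈ 4.2004
SE_diff = SEM × √2 ≈ 4.2004 × 1.4142 ≈ 5.9403

5.94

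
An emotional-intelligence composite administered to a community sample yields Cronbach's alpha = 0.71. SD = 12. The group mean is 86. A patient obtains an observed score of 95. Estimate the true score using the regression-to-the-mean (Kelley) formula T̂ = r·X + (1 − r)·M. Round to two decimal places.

T̂ = r·X + (1 − r)·M = 0.7100·95 + 0.2900·86 = 67.4500 + 24.9400 ≃ 92.3900

92.39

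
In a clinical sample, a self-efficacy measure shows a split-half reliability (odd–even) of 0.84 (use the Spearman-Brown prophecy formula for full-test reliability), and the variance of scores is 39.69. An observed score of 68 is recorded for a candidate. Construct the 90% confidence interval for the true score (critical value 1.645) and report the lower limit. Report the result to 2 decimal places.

64.94

SD = √39.69 = 6.300
Full-length reliability (Spearman-Brown) = 2(0.84)/(1+0.84) ≈ 0.913
The standard error of measurement is 6.300*√(1 − 0.913) ≈ 6.300*0.295 ≈ 1.858.
1.645 * SEM ≈ 3.056
Lower limit = 68 − 3.056 ≈ 64.944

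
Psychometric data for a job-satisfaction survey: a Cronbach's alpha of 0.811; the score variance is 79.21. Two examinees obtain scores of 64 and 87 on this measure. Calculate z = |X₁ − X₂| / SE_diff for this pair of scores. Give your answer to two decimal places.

SD = √79.21 = 8.900
SEM = 8.900×√(1 − 0.811) ≈ 3.869
SE_diff = SEM × √2 ≈ 3.869 × 1.414 ≈ 5.472
z = |64 − 87| / 5.472 = 23 / 5.472 ≈ 4.203

4.20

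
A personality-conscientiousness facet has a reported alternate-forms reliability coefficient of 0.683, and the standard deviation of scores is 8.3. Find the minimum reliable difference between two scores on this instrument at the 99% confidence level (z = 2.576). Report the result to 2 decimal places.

SEM = 8.300 * √(1 − 0.683) = 8.300 * √0.317 ≈ 8.300 * 0.563 ≈ 4.673
SE_diff = SEM * √2 ≈ 4.673 * 1.414 ≈ 6.609
Smallest detectable difference = 2.576*6.609 ≈ 17.024

17.02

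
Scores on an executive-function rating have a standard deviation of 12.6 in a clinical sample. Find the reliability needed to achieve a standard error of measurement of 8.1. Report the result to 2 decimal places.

r = 1 − (SEM / SD)² = 1 − (8.100 / 12.6)² ≈ 1 − 0.413 ≈ 0.587

0.59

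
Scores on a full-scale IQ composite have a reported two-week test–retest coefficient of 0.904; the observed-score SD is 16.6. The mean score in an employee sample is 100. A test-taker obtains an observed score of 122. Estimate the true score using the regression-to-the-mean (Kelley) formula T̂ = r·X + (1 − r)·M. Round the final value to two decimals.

119.89

T̂ = 0.9040(122) + 0.0960(100) ≈ 119.8880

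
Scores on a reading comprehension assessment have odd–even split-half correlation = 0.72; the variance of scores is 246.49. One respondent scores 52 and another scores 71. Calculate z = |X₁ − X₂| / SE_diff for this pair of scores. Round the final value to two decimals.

2.12

σ = 246.49^(1/2) = 15.700
Spearman-Brown: r = 2(0.72) / (1 + 0.72) = 1.440 / 1.720 ≃ 0.837
SEM = 15.700 × √(1 − 0.837) = 15.700 × √0.163 ≃ 15.700 × 0.403 ≃ 6.335
SE_diff = √2 × SEM ≃ 8.958
z = |52 − 71| / 8.958 = 19 / 8.958 ≃ 2.121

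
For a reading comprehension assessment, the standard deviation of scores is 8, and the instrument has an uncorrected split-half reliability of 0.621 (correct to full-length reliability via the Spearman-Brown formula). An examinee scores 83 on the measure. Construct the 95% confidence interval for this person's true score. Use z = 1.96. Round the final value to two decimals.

r_full = 2·0.621 / (1 + 0.621) ≈ 0.7662
The standard error of measurement is 8.0000·√(1 − 0.7662) ≈ 8.0000·0.4835 ≈ 3.8683.
1.96 · SEM ≈ 7.5818
Interval: (75.4182, 90.5818)

[75.42, 90.58]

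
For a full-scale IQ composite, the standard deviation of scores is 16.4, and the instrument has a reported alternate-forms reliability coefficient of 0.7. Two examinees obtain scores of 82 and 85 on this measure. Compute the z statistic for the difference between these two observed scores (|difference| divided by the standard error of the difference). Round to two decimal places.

0.24

The standard error of measurement is 16.400*√(1 − 0.700) ≈ 16.400*0.548 ≈ 8.983.
SE_diff = √2 * SEM ≈ 12.703
z = |82 − 85| / 12.703 = 3 / 12.703 ≈ 0.236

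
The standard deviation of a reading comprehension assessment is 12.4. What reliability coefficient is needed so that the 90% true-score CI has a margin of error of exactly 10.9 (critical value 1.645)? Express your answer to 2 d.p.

Required SEM = 10.9 / 1.645 ≈ 6.626
Required reliability = 1 − (SEM/SD)² = 1 − 0.286 ≈ 0.714

0.71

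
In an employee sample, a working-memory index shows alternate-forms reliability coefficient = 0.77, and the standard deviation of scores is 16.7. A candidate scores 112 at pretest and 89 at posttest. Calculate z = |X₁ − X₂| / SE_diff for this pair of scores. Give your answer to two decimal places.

2.03

SEM = 16.70000 · √(1 − 0.77000) = 16.70000 · √0.23000 ≃ 16.70000 · 0.47958 ≃ 8.00904
SE_diff = √2 · SEM ≃ 11.32649
z = 23 / 11.32649 ≃ 2.03064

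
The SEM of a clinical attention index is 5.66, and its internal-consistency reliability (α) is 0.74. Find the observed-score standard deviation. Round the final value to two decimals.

11.10

σ = SEM·(1 − r)^(−1/2) ≈ 5.66×1.9612 ≈ 11.1002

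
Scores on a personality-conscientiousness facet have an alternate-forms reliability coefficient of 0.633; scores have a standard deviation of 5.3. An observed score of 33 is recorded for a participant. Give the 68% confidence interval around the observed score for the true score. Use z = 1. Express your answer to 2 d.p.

[29.79, 36.21]

SEM = 5.3000 * √(1 − 0.6330) = 5.3000 * √0.3670 ≈ 5.3000 * 0.6058 ≈ 3.2108
1 * SEM ≈ 3.2108
68% CI: 33 ± 3.2108 = [29.7892, 36.2108]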